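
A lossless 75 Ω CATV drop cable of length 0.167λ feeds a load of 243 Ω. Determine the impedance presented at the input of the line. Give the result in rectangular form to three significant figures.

Z_in ≈ 29.9 − j37.8 Ω

βl = 2π × 0.167 = 60.1°
tan(βl) = tan(60.1°) = 1.74
Z_in = Z_0·(Z_L + jZ_0·tanβl)/(Z_0 + jZ_L·tanβl)
     = 75·(243 + j131)/(75 + j423)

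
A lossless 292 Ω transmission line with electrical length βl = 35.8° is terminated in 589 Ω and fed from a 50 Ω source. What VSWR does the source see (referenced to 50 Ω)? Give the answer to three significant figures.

tan(βl) = 0.721
Z_in = Z_0·(Z_L + jZ_0·tanβl)/(Z_0 + jZ_L·tanβl) = 287 − j207 Ω
Γ_s = (Z_in − Z_s)/(Z_in + Z_s) = (237 − j207)/(337 − j207), |Γ_s| = 0.796
VSWR = (1 + |Γ_s|)/(1 − |Γ_s|)

VSWR ≈ 8.8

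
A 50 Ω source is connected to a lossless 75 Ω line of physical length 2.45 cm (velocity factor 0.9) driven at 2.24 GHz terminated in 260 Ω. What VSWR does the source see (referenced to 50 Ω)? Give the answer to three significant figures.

VSWR ≈ 2.58

λ = v/f = 0.9·c / 2.24 GHz = 0.121 m
βl = 2π·l/λ = 2π × 0.203 = 73.2°
tan(βl) = 3.31
Z_in = Z_0·(Z_L + jZ_0·tanβl)/(Z_0 + jZ_L·tanβl) = 23.4 − j20.6 Ω
Γ_s = (Z_in − Z_s)/(Z_in + Z_s) = (-26.6 − j20.6)/(73.4 − j20.6), |Γ_s| = 0.441
VSWR = (1 + |Γ_s|)/(1 − |Γ_s|)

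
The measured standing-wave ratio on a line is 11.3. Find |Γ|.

|Γ| ≈ 0.837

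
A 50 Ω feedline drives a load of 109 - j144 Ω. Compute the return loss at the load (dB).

Γ = (59 − j144)/(159 − j144), |Γ| = 0.725
RL = −20·log₁₀|Γ| = −20·log₁₀(0.725)

RL ≈ 2.79 dB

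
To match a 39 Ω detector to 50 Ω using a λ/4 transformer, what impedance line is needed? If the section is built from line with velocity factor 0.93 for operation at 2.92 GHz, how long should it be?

Z_qwt ≈ 44.2 Ω; length ≈ 2.39 cm

Z_qwt = √(Z_0·R_L) = √(50 × 39) = √1950
λ = 0.93·c/f = 0.0955 m, so l = λ/4 = 0.0239 m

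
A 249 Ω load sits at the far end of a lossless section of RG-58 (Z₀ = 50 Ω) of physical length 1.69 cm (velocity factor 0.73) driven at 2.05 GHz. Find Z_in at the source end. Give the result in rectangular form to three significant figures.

Z_in ≈ 14.1 − j30.7 Ω

λ = v/f = 0.73·c / 2.05 GHz = 0.107 m
βl = 2π·l/λ = 2π × 0.158 = 57°
tan(βl) = tan(57°) = 1.54
Z_in = Z_0·(Z_L + jZ_0·tanβl)/(Z_0 + jZ_L·tanβl)
     = 50·(249 + j76.8)/(50 + j383)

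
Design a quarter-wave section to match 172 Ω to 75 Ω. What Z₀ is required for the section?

Z_qwt = √(Z_0·R_L) = √(75 × 172) = √12900

Z_qwt ≈ 114 Ω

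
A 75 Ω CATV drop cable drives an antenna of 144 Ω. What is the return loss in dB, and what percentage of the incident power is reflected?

Γ = (144 − 75)/(144 + 75) = 0.315
RL = −20·log₁₀(0.315) = 10 dB
P_refl/P_inc = |Γ|² = 0.0993

RL ≈ 10 dB; 9.93% of incident power reflected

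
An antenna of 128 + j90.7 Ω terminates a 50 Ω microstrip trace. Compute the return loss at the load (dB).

Γ = (78 + j90.7)/(178 + j90.7), |Γ| = 0.599
RL = −20·log₁₀|Γ| = −20·log₁₀(0.599)

RL ≈ 4.45 dB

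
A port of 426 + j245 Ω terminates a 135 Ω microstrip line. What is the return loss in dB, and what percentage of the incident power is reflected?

RL ≈ 4.13 dB; 38.6% of incident power reflected

Γ = (291 + j245)/(561 + j245), |Γ| = 0.621
RL = −20·log₁₀(0.621) = 4.13 dB
P_refl/P_inc = |Γ|² = 0.386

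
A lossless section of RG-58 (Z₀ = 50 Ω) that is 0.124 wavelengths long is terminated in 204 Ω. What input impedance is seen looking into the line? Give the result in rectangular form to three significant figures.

βl = 2π × 0.124 = 44.6°
tan(βl) = tan(44.6°) = 0.988
Z_in = Z_0·(Z_L + jZ_0·tanβl)/(Z_0 + jZ_L·tanβl)
     = 50·(204 + j49.4)/(50 + j201)

Z_in ≈ 23.4 − j44.8 Ω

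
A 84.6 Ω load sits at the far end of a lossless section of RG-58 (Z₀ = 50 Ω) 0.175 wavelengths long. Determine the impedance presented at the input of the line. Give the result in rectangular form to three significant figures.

Z_in ≈ 34.1 − j15.2 Ω

βl = 2π × 0.175 = 63°
tan(βl) = tan(63°) = 1.96
Z_in = Z_0·(Z_L + jZ_0·tanβl)/(Z_0 + jZ_L·tanβl)
     = 50·(84.6 + j98.1)/(50 + j166)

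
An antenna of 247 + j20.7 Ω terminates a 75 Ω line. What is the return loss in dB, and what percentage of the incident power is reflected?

RL ≈ 5.4 dB; 28.8% of incident power reflected

Γ = (172 + j20.7)/(322 + j20.7), |Γ| = 0.537
RL = −20·log₁₀(0.537) = 5.4 dB
P_refl/P_inc = |Γ|² = 0.288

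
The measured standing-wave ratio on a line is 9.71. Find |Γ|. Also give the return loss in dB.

|Γ| ≈ 0.813; return loss ≈ 1.8 dB

|Γ| = (S − 1)/(S + 1) = (9.71 − 1)/(9.71 + 1) = 8.71/10.7
RL = −20·log₁₀|Γ| = −20·log₁₀(0.813)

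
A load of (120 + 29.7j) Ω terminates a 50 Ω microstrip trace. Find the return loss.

Γ = (70 + j29.7)/(170 + j29.7), |Γ| = 0.441
RL = −20·log₁₀|Γ| = −20·log₁₀(0.441)

RL ≈ 7.12 dB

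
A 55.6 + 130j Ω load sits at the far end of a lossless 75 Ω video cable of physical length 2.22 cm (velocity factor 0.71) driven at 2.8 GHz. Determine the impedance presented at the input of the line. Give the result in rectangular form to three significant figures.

λ = v/f = 0.71·c / 2.8 GHz = 0.0761 m
βl = 2π·l/λ = 2π × 0.292 = 105°
tan(βl) = tan(105°) = -3.72
Z_in = Z_0·(Z_L + jZ_0·tanβl)/(Z_0 + jZ_L·tanβl)
     = 75·(55.6 − j149)/(558 − j207)

Z_in ≈ 13.1 − j15.1 Ω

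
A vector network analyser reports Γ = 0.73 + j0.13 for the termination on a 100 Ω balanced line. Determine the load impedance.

Z_L = Z_0·(1 + Γ)/(1 − Γ) = 100·(1.73 + j0.13)/(0.27 − j0.13)

Z_L ≈ 501 + j290 Ω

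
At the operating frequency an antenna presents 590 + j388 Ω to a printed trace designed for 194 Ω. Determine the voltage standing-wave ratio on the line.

VSWR ≈ 4.46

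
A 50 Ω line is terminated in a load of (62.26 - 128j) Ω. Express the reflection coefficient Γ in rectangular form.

Γ ≈ 0.613 − j0.442

Γ = (Z_L − Z_0)/(Z_L + Z_0) = (12.26 − j128)/(112.3 − j128)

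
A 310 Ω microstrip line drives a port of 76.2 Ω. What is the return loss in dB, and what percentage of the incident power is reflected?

Γ = (76.2 − 310)/(76.2 + 310) = -0.605
RL = −20·log₁₀(0.605) = 4.36 dB
P_refl/P_inc = |Γ|² = 0.366

RL ≈ 4.36 dB; 36.6% of incident power reflected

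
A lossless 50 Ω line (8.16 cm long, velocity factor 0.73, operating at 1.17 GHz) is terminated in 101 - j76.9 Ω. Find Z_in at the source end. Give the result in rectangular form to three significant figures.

λ = v/f = 0.73·c / 1.17 GHz = 0.187 m
βl = 2π·l/λ = 2π × 0.436 = 157°
tan(βl) = tan(157°) = -0.426
Z_in = Z_0·(Z_L + jZ_0·tanβl)/(Z_0 + jZ_L·tanβl)
     = 50·(101 − j98.2)/(17.3 − j43)

Z_in ≈ 139 + j61.7 Ω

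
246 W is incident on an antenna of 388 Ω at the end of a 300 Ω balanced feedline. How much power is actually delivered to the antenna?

Γ = (388 − 300)/(388 + 300) = 0.128
|Γ|² = 0.0164
P_refl = |Γ|²·P_inc = 4.02 W, P_del = (1 − |Γ|²)·P_inc = 242 W

P_delivered ≈ 242 W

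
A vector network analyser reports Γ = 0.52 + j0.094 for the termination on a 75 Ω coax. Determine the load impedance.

Z_L ≈ 226 + j58.9 Ω

Z_L = Z_0·(1 + Γ)/(1 − Γ) = 75·(1.52 + j0.094)/(0.48 − j0.094)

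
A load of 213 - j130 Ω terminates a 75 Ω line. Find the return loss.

Γ = (138 − j130)/(288 − j130), |Γ| = 0.6
RL = −20·log₁₀|Γ| = −20·log₁₀(0.6)

RL ≈ 4.44 dB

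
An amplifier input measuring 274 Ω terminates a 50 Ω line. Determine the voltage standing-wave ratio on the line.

VSWR ≈ 5.48

Γ = (274 − 50)/(274 + 50) = 0.691
VSWR = (1 + 0.691)/(1 − 0.691)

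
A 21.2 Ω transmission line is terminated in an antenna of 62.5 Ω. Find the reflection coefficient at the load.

Γ = 0.493

Γ = (Z_L − Z_0)/(Z_L + Z_0) = (62.5 − 21.2)/(62.5 + 21.2) = 41.3/83.7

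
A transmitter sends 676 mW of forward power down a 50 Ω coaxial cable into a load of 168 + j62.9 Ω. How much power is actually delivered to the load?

|Γ| = |(118 + j62.9)/(218 + j62.9)| = 0.589
|Γ|² = 0.347
P_refl = |Γ|²·P_inc = 235 mW, P_del = (1 − |Γ|²)·P_inc = 441 mW

P_delivered ≈ 441 mW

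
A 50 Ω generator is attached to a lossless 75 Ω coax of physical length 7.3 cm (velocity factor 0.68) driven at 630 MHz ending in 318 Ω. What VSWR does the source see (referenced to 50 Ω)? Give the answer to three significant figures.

VSWR ≈ 2.92

λ = v/f = 0.68·c / 630 MHz = 0.324 m
βl = 2π·l/λ = 2π × 0.225 = 81.2°
tan(βl) = 6.43
Z_in = Z_0·(Z_L + jZ_0·tanβl)/(Z_0 + jZ_L·tanβl) = 18.1 − j11 Ω
Γ_s = (Z_in − Z_s)/(Z_in + Z_s) = (-31.9 − j11)/(68.1 − j11), |Γ_s| = 0.489
VSWR = (1 + |Γ_s|)/(1 − |Γ_s|)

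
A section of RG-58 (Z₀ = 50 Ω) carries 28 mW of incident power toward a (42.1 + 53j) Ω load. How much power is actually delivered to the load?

|Γ| = |(-7.9 + j53)/(92.1 + j53)| = 0.504
|Γ|² = 0.254
P_refl = |Γ|²·P_inc = 7.12 mW, P_del = (1 − |Γ|²)·P_inc = 20.9 mW

P_delivered ≈ 20.9 mW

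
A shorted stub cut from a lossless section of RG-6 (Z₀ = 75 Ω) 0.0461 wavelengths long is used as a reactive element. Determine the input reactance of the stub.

βl = 2π × 0.0461 = 16.6°
tan(βl) = 0.298
For a shorted stub, Z_in = jZ_0·tan(βl)

X_in ≈ 22.4 Ω (inductive)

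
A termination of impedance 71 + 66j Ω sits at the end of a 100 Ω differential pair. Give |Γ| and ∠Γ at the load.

Γ = (Z_L − Z_0)/(Z_L + Z_0) = (-29 + j66)/(171 + j66)
|Γ| = 72.1/183 = 0.393

Γ ≈ 0.393 ∠ 92.6°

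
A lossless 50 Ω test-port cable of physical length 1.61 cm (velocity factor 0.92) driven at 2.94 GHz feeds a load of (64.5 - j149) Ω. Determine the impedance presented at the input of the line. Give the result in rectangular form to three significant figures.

Z_in ≈ 5.92 − j10.7 Ω

λ = v/f = 0.92·c / 2.94 GHz = 0.0939 m
βl = 2π·l/λ = 2π × 0.171 = 61.7°
tan(βl) = tan(61.7°) = 1.86
Z_in = Z_0·(Z_L + jZ_0·tanβl)/(Z_0 + jZ_L·tanβl)
     = 50·(64.5 − j56)/(327 + j120)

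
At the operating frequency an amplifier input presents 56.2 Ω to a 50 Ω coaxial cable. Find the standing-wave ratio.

Γ = (56.2 − 50)/(56.2 + 50) = 0.0584
VSWR = (1 + 0.0584)/(1 − 0.0584)

VSWR ≈ 1.12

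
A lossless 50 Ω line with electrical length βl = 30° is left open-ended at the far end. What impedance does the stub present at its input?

Z_in ≈ −j86.6 Ω

tan(βl) = 0.577
For an open-ended stub, Z_in = −jZ_0·cot(βl) = −jZ_0/tan(βl)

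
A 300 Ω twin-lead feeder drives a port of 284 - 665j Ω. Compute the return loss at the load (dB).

RL ≈ 2.48 dB

Γ = (-16 − j665)/(584 − j665), |Γ| = 0.752
RL = −20·log₁₀|Γ| = −20·log₁₀(0.752)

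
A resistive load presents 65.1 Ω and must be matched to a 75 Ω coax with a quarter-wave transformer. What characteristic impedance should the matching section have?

Z_qwt = √(Z_0·R_L) = √(75 × 65.1) = √4882

Z_qwt ≈ 69.9 Ω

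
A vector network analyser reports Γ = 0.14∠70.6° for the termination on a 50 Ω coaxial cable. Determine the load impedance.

Z_L ≈ 52.9 + j14.3 Ω

Z_L = Z_0·(1 + Γ)/(1 − Γ) = 50·(1.05 + j0.132)/(0.953 − j0.132)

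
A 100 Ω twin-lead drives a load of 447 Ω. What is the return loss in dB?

Γ = (447 − 100)/(447 + 100) = 0.634
RL = −20·log₁₀|Γ| = −20·log₁₀(0.634)

RL ≈ 3.95 dB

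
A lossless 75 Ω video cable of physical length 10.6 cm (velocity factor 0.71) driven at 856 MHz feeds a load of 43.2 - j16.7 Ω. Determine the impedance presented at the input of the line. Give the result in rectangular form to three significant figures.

λ = v/f = 0.71·c / 856 MHz = 0.249 m
βl = 2π·l/λ = 2π × 0.426 = 153°
tan(βl) = tan(153°) = -0.502
Z_in = Z_0·(Z_L + jZ_0·tanβl)/(Z_0 + jZ_L·tanβl)
     = 75·(43.2 − j54.3)/(66.6 − j21.7)

Z_in ≈ 62 − j41 Ω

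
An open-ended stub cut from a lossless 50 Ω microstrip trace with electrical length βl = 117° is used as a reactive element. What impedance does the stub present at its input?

Z_in ≈ +j25.5 Ω

tan(βl) = -1.96
For an open-ended stub, Z_in = −jZ_0·cot(βl) = −jZ_0/tan(βl)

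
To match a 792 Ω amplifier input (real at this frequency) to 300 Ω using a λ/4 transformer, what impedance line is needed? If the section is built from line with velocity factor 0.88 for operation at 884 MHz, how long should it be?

Z_qwt = √(Z_0·R_L) = √(300 × 792) = √237600
λ = 0.88·c/f = 0.299 m, so l = λ/4 = 0.0747 m

Z_qwt ≈ 487 Ω; length ≈ 7.47 cm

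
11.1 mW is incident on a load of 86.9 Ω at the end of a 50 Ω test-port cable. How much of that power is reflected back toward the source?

Γ = (86.9 − 50)/(86.9 + 50) = 0.27
|Γ|² = 0.0727
P_refl = |Γ|²·P_inc = 0.806 mW, P_del = (1 − |Γ|²)·P_inc = 10.3 mW

P_reflected ≈ 0.806 mW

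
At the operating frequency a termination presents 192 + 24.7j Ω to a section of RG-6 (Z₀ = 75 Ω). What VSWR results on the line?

VSWR ≈ 2.61

Γ = (Z_L − Z_0)/(Z_L + Z_0) = (117 + j24.7)/(267 + j24.7)
|Γ| = 120/268 = 0.446
VSWR = (1 + |Γ|)/(1 − |Γ|) = 1.45/0.554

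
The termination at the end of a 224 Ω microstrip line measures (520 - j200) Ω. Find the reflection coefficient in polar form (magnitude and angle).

Γ = (Z_L − Z_0)/(Z_L + Z_0) = (296 − j200)/(744 − j200)
|Γ| = 357/770 = 0.464

Γ ≈ 0.464 ∠ -19°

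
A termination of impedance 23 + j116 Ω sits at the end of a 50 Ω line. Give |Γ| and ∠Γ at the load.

Γ ≈ 0.869 ∠ 45.3°

Γ = (Z_L − Z_0)/(Z_L + Z_0) = (-27 + j116)/(73 + j116)
|Γ| = 119/137 = 0.869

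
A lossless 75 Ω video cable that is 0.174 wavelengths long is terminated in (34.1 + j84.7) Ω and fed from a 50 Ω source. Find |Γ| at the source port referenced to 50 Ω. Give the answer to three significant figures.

|Γ| ≈ 0.756

βl = 2π × 0.174 = 62.6°
tan(βl) = 1.93
Z_in = Z_0·(Z_L + jZ_0·tanβl)/(Z_0 + jZ_L·tanβl) = 74.4 − j139 Ω
Γ_s = (Z_in − Z_s)/(Z_in + Z_s) = (24.4 − j139)/(124 − j139), |Γ_s| = 0.756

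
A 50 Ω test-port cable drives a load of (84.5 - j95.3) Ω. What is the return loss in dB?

RL ≈ 4.22 dB

Γ = (34.5 − j95.3)/(134.5 − j95.3), |Γ| = 0.615
RL = −20·log₁₀|Γ| = −20·log₁₀(0.615)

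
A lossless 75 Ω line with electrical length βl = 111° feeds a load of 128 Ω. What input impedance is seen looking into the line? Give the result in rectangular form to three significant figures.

Z_in ≈ 48 + j18 Ω

tan(βl) = tan(111°) = -2.61
Z_in = Z_0·(Z_L + jZ_0·tanβl)/(Z_0 + jZ_L·tanβl)
     = 75·(128 − j195)/(75 − j333)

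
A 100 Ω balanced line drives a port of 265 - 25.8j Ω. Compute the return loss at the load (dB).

Γ = (165 − j25.8)/(365 − j25.8), |Γ| = 0.456
RL = −20·log₁₀|Γ| = −20·log₁₀(0.456)

RL ≈ 6.81 dB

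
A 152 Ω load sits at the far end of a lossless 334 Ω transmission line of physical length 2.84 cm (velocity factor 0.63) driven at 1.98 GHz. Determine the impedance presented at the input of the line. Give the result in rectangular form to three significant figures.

λ = v/f = 0.63·c / 1.98 GHz = 0.0955 m
βl = 2π·l/λ = 2π × 0.298 = 107°
tan(βl) = tan(107°) = -3.25
Z_in = Z_0·(Z_L + jZ_0·tanβl)/(Z_0 + jZ_L·tanβl)
     = 334·(152 − j1090)/(334 − j494)

Z_in ≈ 551 − j270 Ω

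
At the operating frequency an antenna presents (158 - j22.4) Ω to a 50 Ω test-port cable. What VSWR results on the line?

VSWR ≈ 3.23

Γ = (Z_L − Z_0)/(Z_L + Z_0) = (108 − j22.4)/(208 − j22.4)
|Γ| = 110/209 = 0.527
VSWR = (1 + |Γ|)/(1 − |Γ|) = 1.53/0.473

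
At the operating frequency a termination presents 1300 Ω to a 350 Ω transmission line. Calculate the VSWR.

VSWR ≈ 3.71

For a purely resistive load, VSWR = R_L/Z_0 or Z_0/R_L (whichever > 1) = 1300/350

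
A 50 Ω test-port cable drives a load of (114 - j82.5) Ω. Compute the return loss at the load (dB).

RL ≈ 4.9 dB

Γ = (64 − j82.5)/(164 − j82.5), |Γ| = 0.569
RL = −20·log₁₀|Γ| = −20·log₁₀(0.569)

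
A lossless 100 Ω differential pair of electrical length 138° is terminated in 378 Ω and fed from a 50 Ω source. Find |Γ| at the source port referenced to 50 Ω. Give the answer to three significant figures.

tan(βl) = -0.9
Z_in = Z_0·(Z_L + jZ_0·tanβl)/(Z_0 + jZ_L·tanβl) = 54.4 + j95.1 Ω
Γ_s = (Z_in − Z_s)/(Z_in + Z_s) = (4.39 + j95.1)/(104 + j95.1), |Γ_s| = 0.674

|Γ| ≈ 0.674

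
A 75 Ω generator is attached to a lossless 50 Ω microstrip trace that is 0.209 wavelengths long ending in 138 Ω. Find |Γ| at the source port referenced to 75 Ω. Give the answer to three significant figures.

|Γ| ≈ 0.6

βl = 2π × 0.209 = 75.2°
tan(βl) = 3.8
Z_in = Z_0·(Z_L + jZ_0·tanβl)/(Z_0 + jZ_L·tanβl) = 19.2 − j11.3 Ω
Γ_s = (Z_in − Z_s)/(Z_in + Z_s) = (-55.8 − j11.3)/(94.2 − j11.3), |Γ_s| = 0.6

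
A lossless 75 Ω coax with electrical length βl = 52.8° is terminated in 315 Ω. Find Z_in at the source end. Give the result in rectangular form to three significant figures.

Z_in ≈ 27.3 − j52 Ω

tan(βl) = tan(52.8°) = 1.32
Z_in = Z_0·(Z_L + jZ_0·tanβl)/(Z_0 + jZ_L·tanβl)
     = 75·(315 + j98.8)/(75 + j415)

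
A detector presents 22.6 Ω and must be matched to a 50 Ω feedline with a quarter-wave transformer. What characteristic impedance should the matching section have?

Z_qwt ≈ 33.6 Ω

Z_qwt = √(Z_0·R_L) = √(50 × 22.6) = √1130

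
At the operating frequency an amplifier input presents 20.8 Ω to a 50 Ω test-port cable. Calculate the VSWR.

Γ = (20.8 − 50)/(20.8 + 50) = -0.412
VSWR = (1 + 0.412)/(1 − 0.412)

VSWR ≈ 2.4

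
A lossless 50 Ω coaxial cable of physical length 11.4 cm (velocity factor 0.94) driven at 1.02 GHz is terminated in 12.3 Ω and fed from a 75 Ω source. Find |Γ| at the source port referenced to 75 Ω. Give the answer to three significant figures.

|Γ| ≈ 0.677

λ = v/f = 0.94·c / 1.02 GHz = 0.276 m
βl = 2π·l/λ = 2π × 0.412 = 148°
tan(βl) = -0.614
Z_in = Z_0·(Z_L + jZ_0·tanβl)/(Z_0 + jZ_L·tanβl) = 16.6 − j28.2 Ω
Γ_s = (Z_in − Z_s)/(Z_in + Z_s) = (-58.4 − j28.2)/(91.6 − j28.2), |Γ_s| = 0.677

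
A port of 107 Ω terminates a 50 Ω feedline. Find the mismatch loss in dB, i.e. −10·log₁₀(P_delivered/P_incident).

mismatch loss ≈ 0.614 dB

Γ = (107 − 50)/(107 + 50) = 0.363
|Γ|² = 0.132, so P_del/P_inc = 1 − |Γ|² = 0.868
ML = −10·log₁₀(1 − |Γ|²)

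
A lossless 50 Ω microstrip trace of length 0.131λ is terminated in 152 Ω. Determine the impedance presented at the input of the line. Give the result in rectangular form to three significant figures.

βl = 2π × 0.131 = 47.2°
tan(βl) = tan(47.2°) = 1.08
Z_in = Z_0·(Z_L + jZ_0·tanβl)/(Z_0 + jZ_L·tanβl)
     = 50·(152 + j53.9)/(50 + j164)

Z_in ≈ 28 − j37.8 Ω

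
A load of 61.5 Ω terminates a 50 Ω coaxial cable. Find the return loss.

Γ = (61.5 − 50)/(61.5 + 50) = 0.103
RL = −20·log₁₀|Γ| = −20·log₁₀(0.103)

RL ≈ 19.7 dB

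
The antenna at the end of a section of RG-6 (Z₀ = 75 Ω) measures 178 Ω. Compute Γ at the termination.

Γ = (Z_L − Z_0)/(Z_L + Z_0) = (178 − 75)/(178 + 75) = 103/253

Γ = 0.407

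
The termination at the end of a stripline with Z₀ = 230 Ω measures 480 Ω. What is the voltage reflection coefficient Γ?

Γ = (Z_L − Z_0)/(Z_L + Z_0) = (480 − 230)/(480 + 230) = 250/710

Γ = 0.352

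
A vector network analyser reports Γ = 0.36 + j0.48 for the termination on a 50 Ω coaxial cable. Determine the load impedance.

Z_L ≈ 50 + j75 Ω

Z_L = Z_0·(1 + Γ)/(1 − Γ) = 50·(1.36 + j0.48)/(0.64 − j0.48)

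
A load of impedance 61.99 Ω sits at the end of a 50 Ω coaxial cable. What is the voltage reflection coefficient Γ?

Γ = 0.107

Γ = (Z_L − Z_0)/(Z_L + Z_0) = (61.99 − 50)/(61.99 + 50) = 11.99/112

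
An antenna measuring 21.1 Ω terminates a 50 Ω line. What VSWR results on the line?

For a purely resistive load, VSWR = R_L/Z_0 or Z_0/R_L (whichever > 1) = 50/21.1

VSWR ≈ 2.37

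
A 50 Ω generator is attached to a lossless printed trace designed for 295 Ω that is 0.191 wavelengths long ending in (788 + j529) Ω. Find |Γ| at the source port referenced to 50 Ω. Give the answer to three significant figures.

βl = 2π × 0.191 = 68.8°
tan(βl) = 2.57
Z_in = Z_0·(Z_L + jZ_0·tanβl)/(Z_0 + jZ_L·tanβl) = 99.6 − j167 Ω
Γ_s = (Z_in − Z_s)/(Z_in + Z_s) = (49.6 − j167)/(150 − j167), |Γ_s| = 0.777

|Γ| ≈ 0.777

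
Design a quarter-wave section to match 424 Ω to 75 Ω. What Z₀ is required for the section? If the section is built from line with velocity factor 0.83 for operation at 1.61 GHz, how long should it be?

Z_qwt ≈ 178 Ω; length ≈ 3.87 cm

Z_qwt = √(Z_0·R_L) = √(75 × 424) = √31800
λ = 0.83·c/f = 0.155 m, so l = λ/4 = 0.0387 m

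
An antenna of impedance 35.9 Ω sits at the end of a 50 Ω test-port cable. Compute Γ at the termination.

Γ = (Z_L − Z_0)/(Z_L + Z_0) = (35.9 − 50)/(35.9 + 50) = -14.1/85.9

Γ = -0.164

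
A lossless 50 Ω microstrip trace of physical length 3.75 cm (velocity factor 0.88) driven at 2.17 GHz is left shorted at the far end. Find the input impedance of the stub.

λ = v/f = 0.88·c / 2.17 GHz = 0.122 m
βl = 2π·l/λ = 2π × 0.308 = 111°
tan(βl) = -2.61
For a shorted stub, Z_in = jZ_0·tan(βl)

Z_in ≈ −j130 Ω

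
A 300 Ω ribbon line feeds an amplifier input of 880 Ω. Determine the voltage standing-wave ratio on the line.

For a purely resistive load, VSWR = R_L/Z_0 or Z_0/R_L (whichever > 1) = 880/300

VSWR ≈ 2.93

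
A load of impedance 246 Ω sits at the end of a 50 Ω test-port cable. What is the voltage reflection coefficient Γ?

Γ = (Z_L − Z_0)/(Z_L + Z_0) = (246 − 50)/(246 + 50) = 196/296

Γ = 0.662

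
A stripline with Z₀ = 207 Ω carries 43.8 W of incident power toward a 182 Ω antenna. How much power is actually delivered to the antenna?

P_delivered ≈ 43.6 W

Γ = (182 − 207)/(182 + 207) = -0.0643
|Γ|² = 0.00413
P_refl = |Γ|²·P_inc = 0.181 W, P_del = (1 − |Γ|²)·P_inc = 43.6 W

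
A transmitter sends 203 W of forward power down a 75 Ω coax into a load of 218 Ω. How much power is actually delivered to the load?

P_delivered ≈ 155 W

Γ = (218 − 75)/(218 + 75) = 0.488
|Γ|² = 0.238
P_refl = |Γ|²·P_inc = 48.4 W, P_del = (1 − |Γ|²)·P_inc = 155 W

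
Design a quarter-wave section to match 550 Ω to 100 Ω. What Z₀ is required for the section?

Z_qwt = √(Z_0·R_L) = √(100 × 550) = √55000

Z_qwt ≈ 235 Ω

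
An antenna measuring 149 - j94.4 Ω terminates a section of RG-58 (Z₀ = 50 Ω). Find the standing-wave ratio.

VSWR ≈ 4.28

Γ = (Z_L − Z_0)/(Z_L + Z_0) = (99 − j94.4)/(199 − j94.4)
|Γ| = 137/220 = 0.621
VSWR = (1 + |Γ|)/(1 − |Γ|) = 1.62/0.379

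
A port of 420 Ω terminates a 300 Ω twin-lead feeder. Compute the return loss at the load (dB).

Γ = (420 − 300)/(420 + 300) = 0.167
RL = −20·log₁₀|Γ| = −20·log₁₀(0.167)

RL ≈ 15.6 dB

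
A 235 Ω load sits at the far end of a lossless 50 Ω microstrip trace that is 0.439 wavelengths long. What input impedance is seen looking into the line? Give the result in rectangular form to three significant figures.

βl = 2π × 0.439 = 158°
tan(βl) = tan(158°) = -0.403
Z_in = Z_0·(Z_L + jZ_0·tanβl)/(Z_0 + jZ_L·tanβl)
     = 50·(235 − j20.2)/(50 − j94.8)

Z_in ≈ 59.5 + j92.6 Ω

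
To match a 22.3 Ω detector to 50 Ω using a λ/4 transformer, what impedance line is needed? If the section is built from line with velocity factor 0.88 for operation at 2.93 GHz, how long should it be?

Z_qwt ≈ 33.4 Ω; length ≈ 2.25 cm

Z_qwt = √(Z_0·R_L) = √(50 × 22.3) = √1115
λ = 0.88·c/f = 0.0901 m, so l = λ/4 = 0.0225 m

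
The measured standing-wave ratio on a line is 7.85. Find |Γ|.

|Γ| ≈ 0.774

|Γ| = (S − 1)/(S + 1) = (7.85 − 1)/(7.85 + 1) = 6.85/8.85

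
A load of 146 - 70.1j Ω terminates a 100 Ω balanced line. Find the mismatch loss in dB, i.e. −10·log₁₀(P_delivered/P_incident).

mismatch loss ≈ 0.494 dB

Γ = (46 − j70.1)/(246 − j70.1), |Γ| = 0.328
|Γ|² = 0.107, so P_del/P_inc = 1 − |Γ|² = 0.893
ML = −10·log₁₀(1 − |Γ|²)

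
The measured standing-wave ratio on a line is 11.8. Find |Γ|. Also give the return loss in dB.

|Γ| = (S − 1)/(S + 1) = (11.8 − 1)/(11.8 + 1) = 10.8/12.8
RL = −20·log₁₀|Γ| = −20·log₁₀(0.844)

|Γ| ≈ 0.844; return loss ≈ 1.48 dB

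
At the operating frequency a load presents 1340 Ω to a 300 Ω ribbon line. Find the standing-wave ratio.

For a purely resistive load, VSWR = R_L/Z_0 or Z_0/R_L (whichever > 1) = 1340/300

VSWR ≈ 4.47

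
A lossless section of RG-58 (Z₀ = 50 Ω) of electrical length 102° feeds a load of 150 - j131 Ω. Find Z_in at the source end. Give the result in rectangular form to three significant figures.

tan(βl) = tan(102°) = -4.7
Z_in = Z_0·(Z_L + jZ_0·tanβl)/(Z_0 + jZ_L·tanβl)
     = 50·(150 − j366)/(-566 − j706)

Z_in ≈ 10.6 + j19.1 Ω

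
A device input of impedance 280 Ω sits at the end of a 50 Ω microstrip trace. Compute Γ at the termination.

Γ = 0.697

Γ = (Z_L − Z_0)/(Z_L + Z_0) = (280 − 50)/(280 + 50) = 230/330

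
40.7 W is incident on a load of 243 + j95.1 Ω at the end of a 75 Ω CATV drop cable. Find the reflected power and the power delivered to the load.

|Γ| = |(168 + j95.1)/(318 + j95.1)| = 0.582
|Γ|² = 0.338
P_refl = |Γ|²·P_inc = 13.8 W, P_del = (1 − |Γ|²)·P_inc = 26.9 W

P_reflected ≈ 13.8 W; P_delivered ≈ 26.9 W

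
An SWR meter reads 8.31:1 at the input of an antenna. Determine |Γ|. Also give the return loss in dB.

|Γ| ≈ 0.785; return loss ≈ 2.1 dB

|Γ| = (S − 1)/(S + 1) = (8.31 − 1)/(8.31 + 1) = 7.31/9.31
RL = −20·log₁₀|Γ| = −20·log₁₀(0.785)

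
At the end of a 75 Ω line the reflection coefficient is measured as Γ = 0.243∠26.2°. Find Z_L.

Z_L ≈ 113 + j25.8 Ω

Z_L = Z_0·(1 + Γ)/(1 − Γ) = 75·(1.22 + j0.107)/(0.782 − j0.107)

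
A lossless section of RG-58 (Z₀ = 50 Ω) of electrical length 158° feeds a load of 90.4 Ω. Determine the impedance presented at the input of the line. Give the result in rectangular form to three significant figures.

tan(βl) = tan(158°) = -0.404
Z_in = Z_0·(Z_L + jZ_0·tanβl)/(Z_0 + jZ_L·tanβl)
     = 50·(90.4 − j20.2)/(50 − j36.5)

Z_in ≈ 68.6 + j29.9 Ω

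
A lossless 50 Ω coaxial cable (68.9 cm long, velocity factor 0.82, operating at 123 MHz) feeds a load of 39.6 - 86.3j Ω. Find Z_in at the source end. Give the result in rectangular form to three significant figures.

Z_in ≈ 33.3 + j77.9 Ω

λ = v/f = 0.82·c / 123 MHz = 2 m
βl = 2π·l/λ = 2π × 0.344 = 124°
tan(βl) = tan(124°) = -1.48
Z_in = Z_0·(Z_L + jZ_0·tanβl)/(Z_0 + jZ_L·tanβl)
     = 50·(39.6 − j160)/(-77.8 − j58.7)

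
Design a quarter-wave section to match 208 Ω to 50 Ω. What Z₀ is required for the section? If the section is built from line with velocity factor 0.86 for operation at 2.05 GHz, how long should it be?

Z_qwt = √(Z_0·R_L) = √(50 × 208) = √10400
λ = 0.86·c/f = 0.126 m, so l = λ/4 = 0.0315 m

Z_qwt ≈ 102 Ω; length ≈ 3.15 cm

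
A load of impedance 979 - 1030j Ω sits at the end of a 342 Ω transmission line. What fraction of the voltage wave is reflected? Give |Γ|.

|Γ| ≈ 0.723

Γ = (Z_L − Z_0)/(Z_L + Z_0) = (637 − j1030)/(1321 − j1030)
|Γ| = 1210/1680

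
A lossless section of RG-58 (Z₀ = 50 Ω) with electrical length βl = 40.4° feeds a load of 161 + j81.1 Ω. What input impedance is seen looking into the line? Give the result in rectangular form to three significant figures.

tan(βl) = tan(40.4°) = 0.851
Z_in = Z_0·(Z_L + jZ_0·tanβl)/(Z_0 + jZ_L·tanβl)
     = 50·(161 + j124)/(-19 + j137)

Z_in ≈ 36.3 − j63.8 Ω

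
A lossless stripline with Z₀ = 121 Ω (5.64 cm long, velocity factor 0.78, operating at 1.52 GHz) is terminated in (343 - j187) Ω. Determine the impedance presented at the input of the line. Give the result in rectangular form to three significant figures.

λ = v/f = 0.78·c / 1.52 GHz = 0.154 m
βl = 2π·l/λ = 2π × 0.366 = 132°
tan(βl) = tan(132°) = -1.11
Z_in = Z_0·(Z_L + jZ_0·tanβl)/(Z_0 + jZ_L·tanβl)
     = 121·(343 − j322)/(-87.5 − j382)

Z_in ≈ 73.2 + j125 Ω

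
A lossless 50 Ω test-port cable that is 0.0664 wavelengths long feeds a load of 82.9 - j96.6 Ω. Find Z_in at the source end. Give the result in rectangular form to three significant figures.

Z_in ≈ 24.9 − j50 Ω

βl = 2π × 0.0664 = 23.9°
tan(βl) = tan(23.9°) = 0.443
Z_in = Z_0·(Z_L + jZ_0·tanβl)/(Z_0 + jZ_L·tanβl)
     = 50·(82.9 − j74.4)/(92.8 + j36.7)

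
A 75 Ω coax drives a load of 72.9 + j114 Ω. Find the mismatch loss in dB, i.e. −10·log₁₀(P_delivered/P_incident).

Γ = (-2.1 + j114)/(147.9 + j114), |Γ| = 0.611
|Γ|² = 0.373, so P_del/P_inc = 1 − |Γ|² = 0.627
ML = −10·log₁₀(1 − |Γ|²)

mismatch loss ≈ 2.03 dB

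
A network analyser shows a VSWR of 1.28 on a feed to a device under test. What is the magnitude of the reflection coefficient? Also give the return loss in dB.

|Γ| = (S − 1)/(S + 1) = (1.28 − 1)/(1.28 + 1) = 0.28/2.28
RL = −20·log₁₀|Γ| = −20·log₁₀(0.123)

|Γ| ≈ 0.123; return loss ≈ 18.2 dB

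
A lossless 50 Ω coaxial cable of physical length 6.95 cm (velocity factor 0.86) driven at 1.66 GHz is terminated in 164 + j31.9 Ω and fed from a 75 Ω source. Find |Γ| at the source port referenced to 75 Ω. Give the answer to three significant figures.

|Γ| ≈ 0.465

λ = v/f = 0.86·c / 1.66 GHz = 0.155 m
βl = 2π·l/λ = 2π × 0.447 = 161°
tan(βl) = -0.345
Z_in = Z_0·(Z_L + jZ_0·tanβl)/(Z_0 + jZ_L·tanβl) = 66.3 + j73.5 Ω
Γ_s = (Z_in − Z_s)/(Z_in + Z_s) = (-8.67 + j73.5)/(141 + j73.5), |Γ_s| = 0.465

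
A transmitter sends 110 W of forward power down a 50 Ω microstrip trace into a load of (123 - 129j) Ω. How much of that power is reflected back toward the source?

|Γ| = |(73 − j129)/(173 − j129)| = 0.687
|Γ|² = 0.472
P_refl = |Γ|²·P_inc = 51.9 W, P_del = (1 − |Γ|²)·P_inc = 58.1 W

P_reflected ≈ 51.9 W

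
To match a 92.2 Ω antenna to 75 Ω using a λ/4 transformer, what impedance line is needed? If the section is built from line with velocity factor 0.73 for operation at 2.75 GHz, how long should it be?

Z_qwt = √(Z_0·R_L) = √(75 × 92.2) = √6915
λ = 0.73·c/f = 0.0796 m, so l = λ/4 = 0.0199 m

Z_qwt ≈ 83.2 Ω; length ≈ 1.99 cm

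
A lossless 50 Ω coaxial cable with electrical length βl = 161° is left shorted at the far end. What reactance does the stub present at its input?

X_in ≈ -17.2 Ω (capacitive)

tan(βl) = -0.344
For a shorted stub, Z_in = jZ_0·tan(βl)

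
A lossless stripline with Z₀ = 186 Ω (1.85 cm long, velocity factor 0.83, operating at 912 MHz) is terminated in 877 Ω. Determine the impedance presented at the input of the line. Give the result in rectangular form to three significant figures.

Z_in ≈ 190 − j321 Ω

λ = v/f = 0.83·c / 912 MHz = 0.273 m
βl = 2π·l/λ = 2π × 0.0678 = 24.4°
tan(βl) = tan(24.4°) = 0.453
Z_in = Z_0·(Z_L + jZ_0·tanβl)/(Z_0 + jZ_L·tanβl)
     = 186·(877 + j84.3)/(186 + j398)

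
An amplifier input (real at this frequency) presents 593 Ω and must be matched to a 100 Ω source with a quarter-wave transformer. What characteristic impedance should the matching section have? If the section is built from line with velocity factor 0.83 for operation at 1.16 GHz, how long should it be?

Z_qwt ≈ 244 Ω; length ≈ 5.37 cm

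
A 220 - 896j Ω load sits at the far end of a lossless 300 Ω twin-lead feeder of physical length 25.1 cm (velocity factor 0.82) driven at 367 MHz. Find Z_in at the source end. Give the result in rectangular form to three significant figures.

λ = v/f = 0.82·c / 367 MHz = 0.67 m
βl = 2π·l/λ = 2π × 0.374 = 135°
tan(βl) = tan(135°) = -1.01
Z_in = Z_0·(Z_L + jZ_0·tanβl)/(Z_0 + jZ_L·tanβl)
     = 300·(220 − j1200)/(-602 − j221)

Z_in ≈ 96.9 + j561 Ω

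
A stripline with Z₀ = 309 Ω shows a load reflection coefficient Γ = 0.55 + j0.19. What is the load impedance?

Z_L ≈ 857 + j492 Ω

Z_L = Z_0·(1 + Γ)/(1 − Γ) = 309·(1.55 + j0.19)/(0.45 − j0.19)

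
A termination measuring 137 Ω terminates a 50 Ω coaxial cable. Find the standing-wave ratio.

For a purely resistive load, VSWR = R_L/Z_0 or Z_0/R_L (whichever > 1) = 137/50

VSWR ≈ 2.74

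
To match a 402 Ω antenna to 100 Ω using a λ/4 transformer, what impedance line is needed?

Z_qwt ≈ 200 Ω

Z_qwt = √(Z_0·R_L) = √(100 × 402) = √40200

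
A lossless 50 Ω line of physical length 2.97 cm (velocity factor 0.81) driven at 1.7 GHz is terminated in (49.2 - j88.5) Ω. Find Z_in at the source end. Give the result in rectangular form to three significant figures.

Z_in ≈ 10.3 + j7.76 Ω

λ = v/f = 0.81·c / 1.7 GHz = 0.143 m
βl = 2π·l/λ = 2π × 0.208 = 74.8°
tan(βl) = tan(74.8°) = 3.68
Z_in = Z_0·(Z_L + jZ_0·tanβl)/(Z_0 + jZ_L·tanβl)
     = 50·(49.2 + j95.5)/(376 + j181)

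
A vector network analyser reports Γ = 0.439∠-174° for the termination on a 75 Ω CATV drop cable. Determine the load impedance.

Z_L ≈ 29.3 − j3.33 Ω

Z_L = Z_0·(1 + Γ)/(1 − Γ) = 75·(0.563 − j0.0459)/(1.44 + j0.0459)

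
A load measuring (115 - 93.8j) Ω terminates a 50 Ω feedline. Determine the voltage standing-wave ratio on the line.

Γ = (Z_L − Z_0)/(Z_L + Z_0) = (65 − j93.8)/(165 − j93.8)
|Γ| = 114/190 = 0.601
VSWR = (1 + |Γ|)/(1 − |Γ|) = 1.6/0.399

VSWR ≈ 4.02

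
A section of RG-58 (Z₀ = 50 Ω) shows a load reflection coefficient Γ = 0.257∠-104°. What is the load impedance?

Z_L ≈ 39.2 − j20.9 Ω

Z_L = Z_0·(1 + Γ)/(1 − Γ) = 50·(0.938 − j0.249)/(1.06 + j0.249)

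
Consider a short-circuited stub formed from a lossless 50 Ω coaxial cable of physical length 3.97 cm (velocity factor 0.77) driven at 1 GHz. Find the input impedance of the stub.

λ = v/f = 0.77·c / 1 GHz = 0.231 m
βl = 2π·l/λ = 2π × 0.172 = 61.9°
tan(βl) = 1.87
For a short-circuited stub, Z_in = jZ_0·tan(βl)

Z_in ≈ +j93.5 Ω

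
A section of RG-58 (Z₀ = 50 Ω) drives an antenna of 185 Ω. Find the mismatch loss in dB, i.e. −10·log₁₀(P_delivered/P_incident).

Γ = (185 − 50)/(185 + 50) = 0.574
|Γ|² = 0.33, so P_del/P_inc = 1 − |Γ|² = 0.67
ML = −10·log₁₀(1 − |Γ|²)

mismatch loss ≈ 1.74 dB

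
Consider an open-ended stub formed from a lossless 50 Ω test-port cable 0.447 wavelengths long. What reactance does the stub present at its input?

X_in ≈ 145 Ω (inductive)

βl = 2π × 0.447 = 161°
tan(βl) = -0.346
For an open-ended stub, Z_in = −jZ_0·cot(βl) = −jZ_0/tan(βl)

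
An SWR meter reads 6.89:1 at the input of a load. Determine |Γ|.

|Γ| ≈ 0.747

|Γ| = (S − 1)/(S + 1) = (6.89 − 1)/(6.89 + 1) = 5.89/7.89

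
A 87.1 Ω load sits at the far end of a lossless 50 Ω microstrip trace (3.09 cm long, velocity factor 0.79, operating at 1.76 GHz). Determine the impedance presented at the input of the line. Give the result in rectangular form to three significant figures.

λ = v/f = 0.79·c / 1.76 GHz = 0.135 m
βl = 2π·l/λ = 2π × 0.229 = 82.6°
tan(βl) = tan(82.6°) = 7.71
Z_in = Z_0·(Z_L + jZ_0·tanβl)/(Z_0 + jZ_L·tanβl)
     = 50·(87.1 + j385)/(50 + j671)

Z_in ≈ 29 − j4.32 Ω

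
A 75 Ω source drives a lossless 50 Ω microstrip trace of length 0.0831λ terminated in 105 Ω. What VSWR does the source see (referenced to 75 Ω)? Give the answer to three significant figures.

βl = 2π × 0.0831 = 29.9°
tan(βl) = 0.575
Z_in = Z_0·(Z_L + jZ_0·tanβl)/(Z_0 + jZ_L·tanβl) = 56.8 − j39.9 Ω
Γ_s = (Z_in − Z_s)/(Z_in + Z_s) = (-18.2 − j39.9)/(132 − j39.9), |Γ_s| = 0.318
VSWR = (1 + |Γ_s|)/(1 − |Γ_s|)

VSWR ≈ 1.93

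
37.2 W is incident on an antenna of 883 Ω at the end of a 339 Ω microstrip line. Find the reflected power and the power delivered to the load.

P_reflected ≈ 7.37 W; P_delivered ≈ 29.8 W

Γ = (883 − 339)/(883 + 339) = 0.445
|Γ|² = 0.198
P_refl = |Γ|²·P_inc = 7.37 W, P_del = (1 − |Γ|²)·P_inc = 29.8 W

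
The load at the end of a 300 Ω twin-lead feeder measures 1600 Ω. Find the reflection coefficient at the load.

Γ = 0.684

Γ = (Z_L − Z_0)/(Z_L + Z_0) = (1600 − 300)/(1600 + 300) = 1300/1900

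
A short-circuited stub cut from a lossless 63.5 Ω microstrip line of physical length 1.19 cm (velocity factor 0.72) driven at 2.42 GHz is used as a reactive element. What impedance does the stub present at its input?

Z_in ≈ +j70.5 Ω

λ = v/f = 0.72·c / 2.42 GHz = 0.0893 m
βl = 2π·l/λ = 2π × 0.133 = 48°
tan(βl) = 1.11
For a short-circuited stub, Z_in = jZ_0·tan(βl)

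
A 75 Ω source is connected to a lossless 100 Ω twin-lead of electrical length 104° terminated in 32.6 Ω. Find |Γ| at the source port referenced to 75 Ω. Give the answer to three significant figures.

tan(βl) = -4.01
Z_in = Z_0·(Z_L + jZ_0·tanβl)/(Z_0 + jZ_L·tanβl) = 206 − j132 Ω
Γ_s = (Z_in − Z_s)/(Z_in + Z_s) = (131 − j132)/(281 − j132), |Γ_s| = 0.599

|Γ| ≈ 0.599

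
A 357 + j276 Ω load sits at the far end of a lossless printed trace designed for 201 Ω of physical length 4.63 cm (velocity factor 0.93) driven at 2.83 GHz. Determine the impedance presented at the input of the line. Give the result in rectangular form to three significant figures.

λ = v/f = 0.93·c / 2.83 GHz = 0.0986 m
βl = 2π·l/λ = 2π × 0.47 = 169°
tan(βl) = tan(169°) = -0.193
Z_in = Z_0·(Z_L + jZ_0·tanβl)/(Z_0 + jZ_L·tanβl)
     = 201·(357 + j237)/(254 − j68.9)

Z_in ≈ 216 + j246 Ω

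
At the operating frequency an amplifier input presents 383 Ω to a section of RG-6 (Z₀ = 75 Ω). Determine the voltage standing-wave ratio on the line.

VSWR ≈ 5.11

For a purely resistive load, VSWR = R_L/Z_0 or Z_0/R_L (whichever > 1) = 383/75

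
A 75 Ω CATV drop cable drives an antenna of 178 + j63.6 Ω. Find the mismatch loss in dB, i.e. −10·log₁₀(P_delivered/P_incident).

mismatch loss ≈ 1.05 dB

Γ = (103 + j63.6)/(253 + j63.6), |Γ| = 0.464
|Γ|² = 0.215, so P_del/P_inc = 1 − |Γ|² = 0.785
ML = −10·log₁₀(1 − |Γ|²)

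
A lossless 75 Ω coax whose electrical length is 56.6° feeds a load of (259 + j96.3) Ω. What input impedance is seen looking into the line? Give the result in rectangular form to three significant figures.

Z_in ≈ 30.2 − j54.9 Ω

tan(βl) = tan(56.6°) = 1.52
Z_in = Z_0·(Z_L + jZ_0·tanβl)/(Z_0 + jZ_L·tanβl)
     = 75·(259 + j210)/(-71 + j393)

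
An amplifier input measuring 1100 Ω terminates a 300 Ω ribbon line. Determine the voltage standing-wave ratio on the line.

VSWR ≈ 3.67

For a purely resistive load, VSWR = R_L/Z_0 or Z_0/R_L (whichever > 1) = 1100/300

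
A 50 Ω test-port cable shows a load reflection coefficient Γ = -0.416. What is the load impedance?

Z_L ≈ 20.6 Ω

Z_L = Z_0·(1 + Γ)/(1 − Γ) = 50·(0.584)/(1.42)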